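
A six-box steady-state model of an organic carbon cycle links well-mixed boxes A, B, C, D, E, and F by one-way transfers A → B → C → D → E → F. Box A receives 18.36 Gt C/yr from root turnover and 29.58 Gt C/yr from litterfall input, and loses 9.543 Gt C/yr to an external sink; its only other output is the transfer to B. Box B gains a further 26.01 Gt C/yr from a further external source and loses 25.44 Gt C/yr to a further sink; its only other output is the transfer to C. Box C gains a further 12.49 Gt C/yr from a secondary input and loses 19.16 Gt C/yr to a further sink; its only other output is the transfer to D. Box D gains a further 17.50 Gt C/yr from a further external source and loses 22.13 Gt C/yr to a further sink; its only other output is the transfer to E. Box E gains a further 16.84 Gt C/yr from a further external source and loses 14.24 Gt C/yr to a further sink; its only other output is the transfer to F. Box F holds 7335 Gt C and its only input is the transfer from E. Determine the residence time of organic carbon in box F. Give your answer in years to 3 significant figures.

Box A: F(A→B) = (18.36 + 29.58) − 9.543 = 38.397 Gt C/yr.
Box B: F(B→C) = (38.397 + 26.01) − 25.44 = 38.967 Gt C/yr.
Box C: F(C→D) = (38.967 + 12.49) − 19.16 = 32.297 Gt C/yr.
Box D: F(D→E) = (32.297 + 17.50) − 22.13 = 27.667 Gt C/yr.
Box E: F(E→F) = (27.667 + 16.84) − 14.24 = 30.267 Gt C/yr.
Box F throughput = its input = 30.267 Gt C/yr; τ = 7335 / 30.267 = 242.3 yr.

242 yr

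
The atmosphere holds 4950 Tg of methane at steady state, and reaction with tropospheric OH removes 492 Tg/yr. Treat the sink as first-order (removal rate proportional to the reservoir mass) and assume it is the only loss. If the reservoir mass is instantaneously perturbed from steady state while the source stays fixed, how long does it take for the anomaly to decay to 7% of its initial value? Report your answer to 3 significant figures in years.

26.8 yr

For a linear reservoir the anomaly decays as exp(−t/τ) with τ = M/F = 4950/492 = 10.06 yr.
exp(−t/τ) = 0.07 ⇒ t = −τ ln(0.07) = 10.06 × 2.659 = 26.75 yr.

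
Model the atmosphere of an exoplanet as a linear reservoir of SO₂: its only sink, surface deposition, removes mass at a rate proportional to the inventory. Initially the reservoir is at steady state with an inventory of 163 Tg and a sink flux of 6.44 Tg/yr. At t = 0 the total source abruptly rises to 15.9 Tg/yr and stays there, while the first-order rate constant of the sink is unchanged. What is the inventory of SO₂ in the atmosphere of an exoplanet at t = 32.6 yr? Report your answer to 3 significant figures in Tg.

τ = M₀/F₀ = 163/6.44 = 25.31 yr; rate constant k = 1/τ.
New steady state M_∞ = F₁/k = F₁·τ = 15.9 × 25.31 = 402.44 Tg.
M(t) = M_∞ + (M₀ − M_∞)·e^(−t/τ); t/τ = 32.6/25.31 = 1.288, so e^(−t/τ) = 0.2758.
M(t) = 402.44 − 239.4 × 0.2758 = 336.40 Tg.

336 Tg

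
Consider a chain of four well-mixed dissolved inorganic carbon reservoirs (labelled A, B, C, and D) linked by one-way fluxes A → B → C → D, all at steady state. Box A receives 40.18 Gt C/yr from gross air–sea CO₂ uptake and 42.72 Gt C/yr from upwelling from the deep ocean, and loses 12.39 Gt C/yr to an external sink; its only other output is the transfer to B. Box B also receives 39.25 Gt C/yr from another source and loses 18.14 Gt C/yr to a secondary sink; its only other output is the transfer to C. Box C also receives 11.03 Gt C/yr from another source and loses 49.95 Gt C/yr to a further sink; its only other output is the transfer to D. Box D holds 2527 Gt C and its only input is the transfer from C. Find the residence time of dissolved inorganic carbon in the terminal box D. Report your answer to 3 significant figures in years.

48.0 yr

Box A: F(A→B) = (40.18 + 42.72) − 12.39 = 70.510 Gt C/yr.
Box B: F(B→C) = (70.510 + 39.25) − 18.14 = 91.620 Gt C/yr.
Box C: F(C→D) = (91.620 + 11.03) − 49.95 = 52.700 Gt C/yr.
Box D throughput = its input = 52.700 Gt C/yr; τ = 2527 / 52.700 = 47.95 yr.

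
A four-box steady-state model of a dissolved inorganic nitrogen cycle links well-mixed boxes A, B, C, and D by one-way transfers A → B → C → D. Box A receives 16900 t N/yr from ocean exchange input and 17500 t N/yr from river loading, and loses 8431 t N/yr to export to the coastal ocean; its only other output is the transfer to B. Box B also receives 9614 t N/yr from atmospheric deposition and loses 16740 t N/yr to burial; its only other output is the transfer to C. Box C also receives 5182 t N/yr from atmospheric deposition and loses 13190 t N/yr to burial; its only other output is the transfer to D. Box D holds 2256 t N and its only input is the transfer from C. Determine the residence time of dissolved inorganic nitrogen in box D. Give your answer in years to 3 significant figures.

Box A: F(A→B) = (16900 + 17500) − 8431 = 25969 t N/yr.
Box B: F(B→C) = (25969 + 9614) − 16740 = 18843 t N/yr.
Box C: F(C→D) = (18843 + 5182) − 13190 = 10835 t N/yr.
Box D throughput = its input = 10835 t N/yr; τ = 2256 / 10835 = 0.2082 yr.

0.208 yr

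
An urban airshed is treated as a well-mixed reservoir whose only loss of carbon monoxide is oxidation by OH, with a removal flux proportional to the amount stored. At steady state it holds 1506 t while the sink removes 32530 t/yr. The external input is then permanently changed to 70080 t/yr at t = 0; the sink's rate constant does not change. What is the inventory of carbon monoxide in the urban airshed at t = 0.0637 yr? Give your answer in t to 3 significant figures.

Residence time τ = M₀/F₀ = 0.04630 yr. The eventual steady state is M_∞ = M₀·(F₁/F₀) = 1506 × 70080/32530 = 3244.4 t.
The anomaly ΔM(t) = M(t) − M_∞ decays as ΔM₀·e^(−t/τ) with ΔM₀ = 1506 − 3244.4 = −1738 t.
At t = 0.0637 yr, e^(−t/τ) = e^(−1.376) = 0.2526, so ΔM = −439.1 t and M = 3244.4 − 439.1 = 2805.3 t.

2810 t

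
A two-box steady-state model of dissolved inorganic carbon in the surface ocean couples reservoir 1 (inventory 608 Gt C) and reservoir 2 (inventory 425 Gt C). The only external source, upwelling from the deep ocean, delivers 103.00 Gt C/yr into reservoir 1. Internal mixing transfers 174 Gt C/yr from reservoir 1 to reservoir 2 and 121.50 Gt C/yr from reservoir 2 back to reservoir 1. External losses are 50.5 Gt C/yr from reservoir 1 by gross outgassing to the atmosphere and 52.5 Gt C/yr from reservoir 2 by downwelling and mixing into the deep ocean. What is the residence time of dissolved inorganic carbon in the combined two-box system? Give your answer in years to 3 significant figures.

10.0 yr

For the system as a whole, the A↔B exchange is internal and contributes nothing to the throughput; only the external sinks remove mass.
M_total = 608 + 425 = 1033.0 Gt C.
ΣF_external_out = 50.5 + 52.5 = 103.00 Gt C/yr.
τ = M_total / ΣF_ext = 1033.0 / 103.00 = 10.03 yr.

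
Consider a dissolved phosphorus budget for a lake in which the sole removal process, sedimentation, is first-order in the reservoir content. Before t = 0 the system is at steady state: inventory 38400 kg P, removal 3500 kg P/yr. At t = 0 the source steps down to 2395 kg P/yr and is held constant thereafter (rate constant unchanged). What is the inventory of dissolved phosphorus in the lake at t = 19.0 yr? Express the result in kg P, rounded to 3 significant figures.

τ = M₀/F₀ = 38400/3500 = 10.97 yr; rate constant k = 1/τ.
New steady state M_∞ = F₁/k = F₁·τ = 2395 × 10.97 = 26277 kg P.
M(t) = M_∞ + (M₀ − M_∞)·e^(−t/τ); t/τ = 19.0/10.97 = 1.732, so e^(−t/τ) = 0.1770.
M(t) = 26277 + 12120 × 0.1770 = 28422 kg P.

28400 kg P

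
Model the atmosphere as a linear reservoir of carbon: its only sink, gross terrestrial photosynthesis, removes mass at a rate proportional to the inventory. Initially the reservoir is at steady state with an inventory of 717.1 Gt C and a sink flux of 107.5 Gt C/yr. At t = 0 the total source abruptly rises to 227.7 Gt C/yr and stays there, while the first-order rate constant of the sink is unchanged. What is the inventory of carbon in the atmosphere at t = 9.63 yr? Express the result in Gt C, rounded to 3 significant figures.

Residence time τ = M₀/F₀ = 6.671 yr. The eventual steady state is M_∞ = M₀·(F₁/F₀) = 717.1 × 227.7/107.5 = 1518.9 Gt C.
The anomaly ΔM(t) = M(t) − M_∞ decays as ΔM₀·e^(−t/τ) with ΔM₀ = 717.1 − 1518.9 = −801.8 Gt C.
At t = 9.63 yr, e^(−t/τ) = e^(−1.444) = 0.2361, so ΔM = −189.3 Gt C and M = 1518.9 − 189.3 = 1329.6 Gt C.

1330 Gt C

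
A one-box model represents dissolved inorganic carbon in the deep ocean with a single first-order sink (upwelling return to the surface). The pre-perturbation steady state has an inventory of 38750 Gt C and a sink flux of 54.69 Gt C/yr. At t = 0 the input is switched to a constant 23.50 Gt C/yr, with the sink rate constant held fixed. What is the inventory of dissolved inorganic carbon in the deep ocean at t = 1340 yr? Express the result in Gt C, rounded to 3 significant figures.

τ = M₀/F₀ = 38750/54.69 = 708.5 yr; rate constant k = 1/τ.
New steady state M_∞ = F₁/k = F₁·τ = 23.50 × 708.5 = 16651 Gt C.
M(t) = M_∞ + (M₀ − M_∞)·e^(−t/τ); t/τ = 1340/708.5 = 1.891, so e^(−t/τ) = 0.1509.
M(t) = 16651 + 22100 × 0.1509 = 19985 Gt C.

20000 Gt C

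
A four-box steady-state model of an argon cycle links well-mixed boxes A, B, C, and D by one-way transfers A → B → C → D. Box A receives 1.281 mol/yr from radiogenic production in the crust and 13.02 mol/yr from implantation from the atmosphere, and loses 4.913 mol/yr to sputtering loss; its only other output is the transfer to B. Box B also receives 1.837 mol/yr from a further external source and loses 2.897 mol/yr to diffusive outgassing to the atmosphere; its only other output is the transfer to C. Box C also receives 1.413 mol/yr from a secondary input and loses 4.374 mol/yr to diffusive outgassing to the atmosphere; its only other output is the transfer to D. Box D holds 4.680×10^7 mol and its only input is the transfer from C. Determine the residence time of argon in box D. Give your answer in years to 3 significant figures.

8.72×10^6 yr

Box A: F(A→B) = (1.281 + 13.02) − 4.913 = 9.3880 mol/yr.
Box B: F(B→C) = (9.3880 + 1.837) − 2.897 = 8.3280 mol/yr.
Box C: F(C→D) = (8.3280 + 1.413) − 4.374 = 5.3670 mol/yr.
Box D throughput = its input = 5.3670 mol/yr; τ = 4.680×10^7 / 5.3670 = 8.720×10^6 yr.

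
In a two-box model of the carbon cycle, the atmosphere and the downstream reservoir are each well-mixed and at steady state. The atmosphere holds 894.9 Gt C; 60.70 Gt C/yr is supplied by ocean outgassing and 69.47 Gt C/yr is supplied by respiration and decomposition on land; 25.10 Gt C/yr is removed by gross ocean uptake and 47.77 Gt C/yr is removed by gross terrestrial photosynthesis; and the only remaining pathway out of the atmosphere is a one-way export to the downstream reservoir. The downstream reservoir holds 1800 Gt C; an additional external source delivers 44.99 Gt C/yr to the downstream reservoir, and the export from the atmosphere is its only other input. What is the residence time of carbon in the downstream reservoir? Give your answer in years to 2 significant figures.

18 yr

Balance the atmosphere: ΣF_in = 60.70 + 69.47 = 130.17 Gt C/yr.
Export to the downstream reservoir = ΣF_in − (25.10 + 47.77) = 57.300 Gt C/yr.
Total input to the downstream reservoir = 57.300 + 44.99 = 102.29 Gt C/yr; at steady state this equals its total output.
τ = M / F = 1800 / 102.29 = 17.60 yr.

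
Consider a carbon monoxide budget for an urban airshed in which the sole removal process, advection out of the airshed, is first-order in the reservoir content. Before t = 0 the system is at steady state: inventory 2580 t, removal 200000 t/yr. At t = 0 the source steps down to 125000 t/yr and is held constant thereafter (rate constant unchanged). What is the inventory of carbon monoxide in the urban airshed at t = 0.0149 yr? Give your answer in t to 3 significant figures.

1920 t

Residence time τ = M₀/F₀ = 0.01290 yr. The eventual steady state is M_∞ = M₀·(F₁/F₀) = 2580 × 125000/200000 = 1612.5 t.
The anomaly ΔM(t) = M(t) − M_∞ decays as ΔM₀·e^(−t/τ) with ΔM₀ = 2580 − 1612.5 = 967.5 t.
At t = 0.0149 yr, e^(−t/τ) = e^(−1.155) = 0.3150, so ΔM = 304.8 t and M = 1612.5 + 304.8 = 1917.3 t.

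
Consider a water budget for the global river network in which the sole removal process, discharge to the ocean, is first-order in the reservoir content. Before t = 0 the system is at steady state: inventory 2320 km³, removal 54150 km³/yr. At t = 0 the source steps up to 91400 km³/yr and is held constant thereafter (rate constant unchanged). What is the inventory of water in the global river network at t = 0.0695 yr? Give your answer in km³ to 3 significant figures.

3600 km³

τ = M₀/F₀ = 2320/54150 = 0.04284 yr; rate constant k = 1/τ.
New steady state M_∞ = F₁/k = F₁·τ = 91400 × 0.04284 = 3915.9 km³.
M(t) = M_∞ + (M₀ − M_∞)·e^(−t/τ); t/τ = 0.0695/0.04284 = 1.622, so e^(−t/τ) = 0.1975.
M(t) = 3915.9 − 1596 × 0.1975 = 3600.8 km³.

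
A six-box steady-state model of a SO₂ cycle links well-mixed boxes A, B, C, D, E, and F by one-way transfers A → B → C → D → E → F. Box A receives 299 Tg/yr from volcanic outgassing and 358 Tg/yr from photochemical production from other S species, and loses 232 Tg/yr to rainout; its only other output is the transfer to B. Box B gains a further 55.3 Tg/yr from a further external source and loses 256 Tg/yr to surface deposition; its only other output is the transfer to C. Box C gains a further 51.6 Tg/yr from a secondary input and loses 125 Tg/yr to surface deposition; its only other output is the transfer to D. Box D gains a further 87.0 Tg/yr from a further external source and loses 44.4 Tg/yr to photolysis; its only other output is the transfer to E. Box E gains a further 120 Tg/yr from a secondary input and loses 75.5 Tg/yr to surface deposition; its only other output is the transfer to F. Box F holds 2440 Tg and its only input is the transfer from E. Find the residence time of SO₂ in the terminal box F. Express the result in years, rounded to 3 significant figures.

10.3 yr

Box A: F(A→B) = (299 + 358) − 232 = 425.00 Tg/yr.
Box B: F(B→C) = (425.00 + 55.3) − 256 = 224.30 Tg/yr.
Box C: F(C→D) = (224.30 + 51.6) − 125 = 150.90 Tg/yr.
Box D: F(D→E) = (150.90 + 87.0) − 44.4 = 193.50 Tg/yr.
Box E: F(E→F) = (193.50 + 120) − 75.5 = 238.00 Tg/yr.
Box F throughput = its input = 238.00 Tg/yr; τ = 2440 / 238.00 = 10.25 yr.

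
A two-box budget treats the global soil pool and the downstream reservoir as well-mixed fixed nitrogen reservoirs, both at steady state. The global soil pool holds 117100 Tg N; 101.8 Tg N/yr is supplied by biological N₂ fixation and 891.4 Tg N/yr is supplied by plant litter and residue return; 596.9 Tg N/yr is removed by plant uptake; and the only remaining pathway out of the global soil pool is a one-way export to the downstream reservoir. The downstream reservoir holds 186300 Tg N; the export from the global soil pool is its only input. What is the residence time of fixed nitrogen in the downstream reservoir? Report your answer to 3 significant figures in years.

Balance the global soil pool: ΣF_in = 101.8 + 891.4 = 993.20 Tg N/yr.
Export to the downstream reservoir = ΣF_in − (596.9) = 396.30 Tg N/yr.
At steady state the output of the downstream reservoir equals its input, 396.30 Tg N/yr.
τ = M / F = 186300 / 396.30 = 470.1 yr.

470 yr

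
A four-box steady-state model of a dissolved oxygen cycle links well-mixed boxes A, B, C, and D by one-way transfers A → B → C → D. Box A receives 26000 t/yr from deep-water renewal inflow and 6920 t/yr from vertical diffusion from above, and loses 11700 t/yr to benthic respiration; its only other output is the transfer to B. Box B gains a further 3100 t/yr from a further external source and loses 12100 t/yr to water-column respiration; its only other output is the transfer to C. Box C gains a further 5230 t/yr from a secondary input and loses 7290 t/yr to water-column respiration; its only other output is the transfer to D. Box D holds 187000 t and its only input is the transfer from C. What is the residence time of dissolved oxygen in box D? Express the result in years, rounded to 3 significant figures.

Box A: F(A→B) = (26000 + 6920) − 11700 = 21220 t/yr.
Box B: F(B→C) = (21220 + 3100) − 12100 = 12220 t/yr.
Box C: F(C→D) = (12220 + 5230) − 7290 = 10160 t/yr.
Box D throughput = its input = 10160 t/yr; τ = 187000 / 10160 = 18.41 yr.

18.4 yr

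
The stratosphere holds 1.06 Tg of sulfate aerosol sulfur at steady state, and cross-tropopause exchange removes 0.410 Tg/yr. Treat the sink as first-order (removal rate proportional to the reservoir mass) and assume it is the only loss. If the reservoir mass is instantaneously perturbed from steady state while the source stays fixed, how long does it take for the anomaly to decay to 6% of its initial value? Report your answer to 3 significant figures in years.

For a linear reservoir the anomaly decays as exp(−t/τ) with τ = M/F = 1.06/0.410 = 2.585 yr.
exp(−t/τ) = 0.06 ⇒ t = −τ ln(0.06) = 2.585 × 2.813 = 7.274 yr.

7.27 yr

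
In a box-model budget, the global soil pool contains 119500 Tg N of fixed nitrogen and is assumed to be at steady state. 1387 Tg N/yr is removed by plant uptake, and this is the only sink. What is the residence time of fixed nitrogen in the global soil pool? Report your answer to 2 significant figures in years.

86 yr

τ = M / F = 119500 / 1387 = 86.16 yr.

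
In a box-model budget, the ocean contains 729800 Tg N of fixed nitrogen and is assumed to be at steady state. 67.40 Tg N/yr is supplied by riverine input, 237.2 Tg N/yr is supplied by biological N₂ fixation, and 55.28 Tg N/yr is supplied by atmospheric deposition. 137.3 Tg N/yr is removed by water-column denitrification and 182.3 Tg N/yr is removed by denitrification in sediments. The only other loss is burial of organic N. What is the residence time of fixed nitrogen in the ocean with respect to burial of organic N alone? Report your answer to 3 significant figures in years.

At steady state ΣF_in = ΣF_out.
ΣF_in = 67.40 + 237.2 + 55.28 = 359.88 Tg N/yr.
Burial of organic N flux = ΣF_in − (137.3 + 182.3) = 359.88 − 319.6 = 40.28 Tg N/yr.
τ = M / F = 729800 / 40.28 = 18120 yr.

18100 yr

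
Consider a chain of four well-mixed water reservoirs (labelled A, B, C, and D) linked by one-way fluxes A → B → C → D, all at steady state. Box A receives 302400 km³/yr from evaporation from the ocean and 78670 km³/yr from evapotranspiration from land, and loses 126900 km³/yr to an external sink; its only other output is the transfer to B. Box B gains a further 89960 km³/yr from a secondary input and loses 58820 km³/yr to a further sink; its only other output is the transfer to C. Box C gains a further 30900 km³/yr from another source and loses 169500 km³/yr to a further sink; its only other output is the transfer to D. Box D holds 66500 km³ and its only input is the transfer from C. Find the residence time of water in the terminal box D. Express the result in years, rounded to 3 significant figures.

0.453 yr

Box A: F(A→B) = (302400 + 78670) − 126900 = 254170 km³/yr.
Box B: F(B→C) = (254170 + 89960) − 58820 = 285310 km³/yr.
Box C: F(C→D) = (285310 + 30900) − 169500 = 146710 km³/yr.
Box D throughput = its input = 146710 km³/yr; τ = 66500 / 146710 = 0.4533 yr.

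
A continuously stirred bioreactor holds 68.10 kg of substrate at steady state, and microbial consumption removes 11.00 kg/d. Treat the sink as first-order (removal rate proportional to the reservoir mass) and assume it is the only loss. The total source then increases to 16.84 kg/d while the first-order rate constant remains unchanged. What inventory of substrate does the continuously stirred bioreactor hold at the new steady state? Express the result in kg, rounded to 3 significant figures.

Rate constant k = F/M = 11.00 / 68.10 = 0.1615 d⁻¹.
At the new steady state, source = k·M_new ⇒ M_new = 16.84 / 0.1615 = 104.3 kg.
(Equivalently M_new = M × F_new/F_old = 68.10 × 16.84/11.00.)

104 kg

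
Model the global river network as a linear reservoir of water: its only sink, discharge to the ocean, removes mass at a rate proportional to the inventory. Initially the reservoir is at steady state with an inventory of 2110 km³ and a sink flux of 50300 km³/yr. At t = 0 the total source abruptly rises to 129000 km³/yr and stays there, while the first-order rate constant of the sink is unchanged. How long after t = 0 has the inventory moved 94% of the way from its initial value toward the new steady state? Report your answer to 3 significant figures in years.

0.118 yr

τ = M₀/F₀ = 2110/50300 = 0.04195 yr.
The remaining gap fraction is e^(−t/τ); 94% covered ⇒ e^(−t/τ) = 0.0600.
t = −τ ln(0.0600) = 0.04195 × 2.813 = 0.1180 yr.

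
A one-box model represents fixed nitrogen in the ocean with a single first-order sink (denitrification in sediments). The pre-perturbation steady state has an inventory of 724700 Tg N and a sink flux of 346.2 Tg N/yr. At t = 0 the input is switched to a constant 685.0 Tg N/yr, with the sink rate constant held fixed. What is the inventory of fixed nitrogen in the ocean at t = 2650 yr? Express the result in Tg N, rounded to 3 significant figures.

1.23×10^6 Tg N

Residence time τ = M₀/F₀ = 2093 yr. The eventual steady state is M_∞ = M₀·(F₁/F₀) = 724700 × 685.0/346.2 = 1.4339×10^6 Tg N.
The anomaly ΔM(t) = M(t) − M_∞ decays as ΔM₀·e^(−t/τ) with ΔM₀ = 724700 − 1.4339×10^6 = −709200 Tg N.
At t = 2650 yr, e^(−t/τ) = e^(−1.266) = 0.2820, so ΔM = −200000 Tg N and M = 1.4339×10^6 − 200000 = 1.2339×10^6 Tg N.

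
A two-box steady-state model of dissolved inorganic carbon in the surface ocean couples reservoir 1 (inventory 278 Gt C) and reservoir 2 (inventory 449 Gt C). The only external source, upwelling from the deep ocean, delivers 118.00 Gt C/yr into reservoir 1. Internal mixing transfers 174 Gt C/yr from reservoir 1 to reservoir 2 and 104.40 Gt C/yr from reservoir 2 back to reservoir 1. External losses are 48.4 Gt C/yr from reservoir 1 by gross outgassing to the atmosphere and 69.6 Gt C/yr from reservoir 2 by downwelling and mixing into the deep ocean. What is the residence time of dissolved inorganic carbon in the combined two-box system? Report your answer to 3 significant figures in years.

6.16 yr

Treat the two boxes together as one reservoir: the mixing fluxes between them are internal recycling, so τ = ΣM / Σ(external losses).
M_total = 278 + 449 = 727.00 Gt C.
ΣF_external_out = 48.4 + 69.6 = 118.00 Gt C/yr.
τ = M_total / ΣF_ext = 727.00 / 118.00 = 6.161 yr.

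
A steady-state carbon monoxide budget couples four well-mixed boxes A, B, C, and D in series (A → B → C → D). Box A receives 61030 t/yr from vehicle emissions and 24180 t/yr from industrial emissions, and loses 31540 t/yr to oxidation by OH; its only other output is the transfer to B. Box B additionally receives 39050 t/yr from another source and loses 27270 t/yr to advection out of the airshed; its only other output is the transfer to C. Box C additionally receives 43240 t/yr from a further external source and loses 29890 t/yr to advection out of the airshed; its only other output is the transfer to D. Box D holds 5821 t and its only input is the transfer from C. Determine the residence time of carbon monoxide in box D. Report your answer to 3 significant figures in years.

0.0739 yr

Box A: F(A→B) = (61030 + 24180) − 31540 = 53670 t/yr.
Box B: F(B→C) = (53670 + 39050) − 27270 = 65450 t/yr.
Box C: F(C→D) = (65450 + 43240) − 29890 = 78800 t/yr.
Box D throughput = its input = 78800 t/yr; τ = 5821 / 78800 = 0.07387 yr.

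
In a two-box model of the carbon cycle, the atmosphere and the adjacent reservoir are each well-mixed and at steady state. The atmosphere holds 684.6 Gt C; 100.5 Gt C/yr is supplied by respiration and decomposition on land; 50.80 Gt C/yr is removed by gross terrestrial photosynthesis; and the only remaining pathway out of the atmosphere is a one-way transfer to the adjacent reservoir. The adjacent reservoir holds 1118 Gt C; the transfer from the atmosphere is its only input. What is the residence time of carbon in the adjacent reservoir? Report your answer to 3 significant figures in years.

Balance the atmosphere: ΣF_in = 100.50 Gt C/yr.
Transfer to the adjacent reservoir = ΣF_in − (50.80) = 49.700 Gt C/yr.
At steady state the output of the adjacent reservoir equals its input, 49.700 Gt C/yr.
τ = M / F = 1118 / 49.700 = 22.49 yr.

22.5 yr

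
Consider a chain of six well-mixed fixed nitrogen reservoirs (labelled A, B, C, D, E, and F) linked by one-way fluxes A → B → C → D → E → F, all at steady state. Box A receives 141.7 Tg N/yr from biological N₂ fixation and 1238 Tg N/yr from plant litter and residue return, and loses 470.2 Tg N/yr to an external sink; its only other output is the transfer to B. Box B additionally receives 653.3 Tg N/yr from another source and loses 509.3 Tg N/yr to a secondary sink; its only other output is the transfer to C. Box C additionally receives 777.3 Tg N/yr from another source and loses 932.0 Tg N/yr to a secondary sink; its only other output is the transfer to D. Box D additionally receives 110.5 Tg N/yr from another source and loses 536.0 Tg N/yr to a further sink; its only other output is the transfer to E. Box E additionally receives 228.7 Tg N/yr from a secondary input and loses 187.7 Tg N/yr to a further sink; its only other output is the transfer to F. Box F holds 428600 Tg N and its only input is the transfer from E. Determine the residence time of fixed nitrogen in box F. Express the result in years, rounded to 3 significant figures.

833 yr

Box A: F(A→B) = (141.7 + 1238) − 470.2 = 909.50 Tg N/yr.
Box B: F(B→C) = (909.50 + 653.3) − 509.3 = 1053.5 Tg N/yr.
Box C: F(C→D) = (1053.5 + 777.3) − 932.0 = 898.80 Tg N/yr.
Box D: F(D→E) = (898.80 + 110.5) − 536.0 = 473.30 Tg N/yr.
Box E: F(E→F) = (473.30 + 228.7) − 187.7 = 514.30 Tg N/yr.
Box F throughput = its input = 514.30 Tg N/yr; τ = 428600 / 514.30 = 833.4 yr.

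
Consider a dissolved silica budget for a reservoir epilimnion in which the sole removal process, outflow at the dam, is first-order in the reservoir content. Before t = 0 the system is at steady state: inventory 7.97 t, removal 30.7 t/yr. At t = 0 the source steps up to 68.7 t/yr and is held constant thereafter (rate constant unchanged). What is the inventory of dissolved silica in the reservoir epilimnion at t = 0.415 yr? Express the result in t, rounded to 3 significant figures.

15.8 t

τ = M₀/F₀ = 7.97/30.7 = 0.2596 yr; rate constant k = 1/τ.
New steady state M_∞ = F₁/k = F₁·τ = 68.7 × 0.2596 = 17.835 t.
M(t) = M_∞ + (M₀ − M_∞)·e^(−t/τ); t/τ = 0.415/0.2596 = 1.599, so e^(−t/τ) = 0.2022.
M(t) = 17.835 − 9.865 × 0.2022 = 15.841 t.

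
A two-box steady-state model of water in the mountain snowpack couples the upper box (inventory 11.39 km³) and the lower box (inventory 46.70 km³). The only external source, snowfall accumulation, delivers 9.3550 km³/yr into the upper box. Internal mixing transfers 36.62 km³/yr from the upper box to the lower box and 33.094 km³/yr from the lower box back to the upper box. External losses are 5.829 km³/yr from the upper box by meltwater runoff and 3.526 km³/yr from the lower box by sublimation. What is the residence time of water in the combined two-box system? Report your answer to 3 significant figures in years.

6.21 yr

For the system as a whole, the A↔B exchange is internal and contributes nothing to the throughput; only the external sinks remove mass.
M_total = 11.39 + 46.70 = 58.090 km³.
ΣF_external_out = 5.829 + 3.526 = 9.3550 km³/yr.
τ = M_total / ΣF_ext = 58.090 / 9.3550 = 6.210 yr.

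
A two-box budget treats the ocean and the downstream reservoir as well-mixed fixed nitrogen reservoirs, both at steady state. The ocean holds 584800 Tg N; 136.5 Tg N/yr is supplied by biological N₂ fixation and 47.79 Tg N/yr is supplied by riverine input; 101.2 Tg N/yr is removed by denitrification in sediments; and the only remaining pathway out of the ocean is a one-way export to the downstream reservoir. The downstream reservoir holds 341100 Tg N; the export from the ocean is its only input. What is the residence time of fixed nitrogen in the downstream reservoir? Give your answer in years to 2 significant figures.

Balance the ocean: ΣF_in = 136.5 + 47.79 = 184.29 Tg N/yr.
Export to the downstream reservoir = ΣF_in − (101.2) = 83.090 Tg N/yr.
At steady state the output of the downstream reservoir equals its input, 83.090 Tg N/yr.
τ = M / F = 341100 / 83.090 = 4105 yr.

4100 yr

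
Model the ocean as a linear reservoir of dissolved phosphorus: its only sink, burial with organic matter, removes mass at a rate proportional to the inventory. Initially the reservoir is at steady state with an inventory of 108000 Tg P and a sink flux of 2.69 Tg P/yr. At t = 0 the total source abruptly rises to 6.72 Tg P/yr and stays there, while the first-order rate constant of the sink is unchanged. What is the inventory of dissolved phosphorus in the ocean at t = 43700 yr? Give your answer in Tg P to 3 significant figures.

215000 Tg P

The sink rate constant is k = F₀/M₀ = 2.69/108000 = 2.491×10^-5 yr⁻¹.
Solving dM/dt = F₁ − kM with M(0) = M₀ gives M(t) = F₁/k + (M₀ − F₁/k)·e^(−kt).
F₁/k = 6.72/2.491×10^-5 = 269800 Tg P; kt = 2.491×10^-5 × 43700 = 1.088, e^(−kt) = 0.3367.
M(43700) = 269800 + (108000 − 269800) × 0.3367 = 269800 − 54480 = 215320 Tg P.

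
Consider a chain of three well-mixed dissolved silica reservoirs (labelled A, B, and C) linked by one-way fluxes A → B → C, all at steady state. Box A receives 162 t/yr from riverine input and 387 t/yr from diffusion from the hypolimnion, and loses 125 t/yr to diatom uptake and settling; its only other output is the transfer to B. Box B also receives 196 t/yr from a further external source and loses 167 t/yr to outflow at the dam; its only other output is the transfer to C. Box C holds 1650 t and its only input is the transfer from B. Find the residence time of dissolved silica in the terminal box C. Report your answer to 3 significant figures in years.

3.64 yr

Box A: F(A→B) = (162 + 387) − 125 = 424.00 t/yr.
Box B: F(B→C) = (424.00 + 196) − 167 = 453.00 t/yr.
Box C throughput = its input = 453.00 t/yr; τ = 1650 / 453.00 = 3.642 yr.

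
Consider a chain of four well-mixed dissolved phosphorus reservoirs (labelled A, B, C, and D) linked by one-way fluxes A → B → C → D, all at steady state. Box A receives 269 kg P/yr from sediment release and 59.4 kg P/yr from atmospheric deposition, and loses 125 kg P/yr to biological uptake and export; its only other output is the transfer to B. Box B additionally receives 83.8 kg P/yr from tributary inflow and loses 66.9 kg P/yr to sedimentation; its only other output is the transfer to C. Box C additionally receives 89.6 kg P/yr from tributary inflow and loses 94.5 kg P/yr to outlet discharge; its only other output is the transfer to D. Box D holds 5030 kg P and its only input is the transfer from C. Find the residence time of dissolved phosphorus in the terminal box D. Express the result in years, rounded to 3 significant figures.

Box A: F(A→B) = (269 + 59.4) − 125 = 203.40 kg P/yr.
Box B: F(B→C) = (203.40 + 83.8) − 66.9 = 220.30 kg P/yr.
Box C: F(C→D) = (220.30 + 89.6) − 94.5 = 215.40 kg P/yr.
Box D throughput = its input = 215.40 kg P/yr; τ = 5030 / 215.40 = 23.35 yr.

23.4 yr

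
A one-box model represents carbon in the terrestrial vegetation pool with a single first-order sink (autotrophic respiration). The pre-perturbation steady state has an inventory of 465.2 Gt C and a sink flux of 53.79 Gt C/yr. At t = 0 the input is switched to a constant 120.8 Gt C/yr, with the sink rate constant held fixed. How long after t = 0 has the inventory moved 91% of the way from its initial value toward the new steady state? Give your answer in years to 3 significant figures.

20.8 yr

τ = M₀/F₀ = 465.2/53.79 = 8.648 yr.
The remaining gap fraction is e^(−t/τ); 91% covered ⇒ e^(−t/τ) = 0.0900.
t = −τ ln(0.0900) = 8.648 × 2.408 = 20.82 yr.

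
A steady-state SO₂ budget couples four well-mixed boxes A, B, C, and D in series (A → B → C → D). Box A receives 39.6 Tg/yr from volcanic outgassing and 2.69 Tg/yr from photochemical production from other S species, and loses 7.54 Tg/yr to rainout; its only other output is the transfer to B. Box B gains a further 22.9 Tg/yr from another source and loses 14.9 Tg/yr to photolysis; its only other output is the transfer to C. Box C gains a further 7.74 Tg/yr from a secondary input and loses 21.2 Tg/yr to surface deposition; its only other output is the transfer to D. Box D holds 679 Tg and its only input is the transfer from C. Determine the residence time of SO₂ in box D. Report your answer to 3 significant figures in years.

Box A: F(A→B) = (39.6 + 2.69) − 7.54 = 34.750 Tg/yr.
Box B: F(B→C) = (34.750 + 22.9) − 14.9 = 42.750 Tg/yr.
Box C: F(C→D) = (42.750 + 7.74) − 21.2 = 29.290 Tg/yr.
Box D throughput = its input = 29.290 Tg/yr; τ = 679 / 29.290 = 23.18 yr.

23.2 yr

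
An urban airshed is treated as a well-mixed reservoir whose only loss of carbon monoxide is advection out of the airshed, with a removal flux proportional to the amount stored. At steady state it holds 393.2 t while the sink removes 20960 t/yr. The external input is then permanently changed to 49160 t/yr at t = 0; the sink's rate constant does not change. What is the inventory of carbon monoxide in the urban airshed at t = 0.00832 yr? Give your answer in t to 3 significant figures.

τ = M₀/F₀ = 393.2/20960 = 0.01876 yr; rate constant k = 1/τ.
New steady state M_∞ = F₁/k = F₁·τ = 49160 × 0.01876 = 922.22 t.
M(t) = M_∞ + (M₀ − M_∞)·e^(−t/τ); t/τ = 0.00832/0.01876 = 0.4435, so e^(−t/τ) = 0.6418.
M(t) = 922.22 − 529.0 × 0.6418 = 582.70 t.

583 t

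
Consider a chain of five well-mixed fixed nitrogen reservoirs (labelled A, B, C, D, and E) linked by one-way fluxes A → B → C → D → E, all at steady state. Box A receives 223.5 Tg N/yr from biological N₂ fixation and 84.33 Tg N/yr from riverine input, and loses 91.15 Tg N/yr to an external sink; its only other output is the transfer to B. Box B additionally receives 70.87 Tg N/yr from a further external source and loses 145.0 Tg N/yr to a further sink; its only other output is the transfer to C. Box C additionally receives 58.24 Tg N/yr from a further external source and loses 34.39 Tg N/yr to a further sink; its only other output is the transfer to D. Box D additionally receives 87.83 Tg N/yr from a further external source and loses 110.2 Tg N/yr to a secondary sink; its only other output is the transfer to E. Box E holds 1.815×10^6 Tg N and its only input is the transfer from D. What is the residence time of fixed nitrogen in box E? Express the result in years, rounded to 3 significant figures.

Box A: F(A→B) = (223.5 + 84.33) − 91.15 = 216.68 Tg N/yr.
Box B: F(B→C) = (216.68 + 70.87) − 145.0 = 142.55 Tg N/yr.
Box C: F(C→D) = (142.55 + 58.24) − 34.39 = 166.40 Tg N/yr.
Box D: F(D→E) = (166.40 + 87.83) − 110.2 = 144.03 Tg N/yr.
Box E throughput = its input = 144.03 Tg N/yr; τ = 1.815×10^6 / 144.03 = 12600 yr.

12600 yr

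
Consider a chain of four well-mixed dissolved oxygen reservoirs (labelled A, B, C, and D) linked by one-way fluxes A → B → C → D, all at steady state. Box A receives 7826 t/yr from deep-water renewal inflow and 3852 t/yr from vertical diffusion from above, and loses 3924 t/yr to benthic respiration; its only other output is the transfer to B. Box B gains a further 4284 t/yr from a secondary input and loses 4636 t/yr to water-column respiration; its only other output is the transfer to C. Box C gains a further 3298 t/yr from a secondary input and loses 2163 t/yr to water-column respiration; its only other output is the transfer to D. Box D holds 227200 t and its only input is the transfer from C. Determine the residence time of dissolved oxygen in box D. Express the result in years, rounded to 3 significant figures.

26.6 yr

Box A: F(A→B) = (7826 + 3852) − 3924 = 7754.0 t/yr.
Box B: F(B→C) = (7754.0 + 4284) − 4636 = 7402.0 t/yr.
Box C: F(C→D) = (7402.0 + 3298) − 2163 = 8537.0 t/yr.
Box D throughput = its input = 8537.0 t/yr; τ = 227200 / 8537.0 = 26.61 yr.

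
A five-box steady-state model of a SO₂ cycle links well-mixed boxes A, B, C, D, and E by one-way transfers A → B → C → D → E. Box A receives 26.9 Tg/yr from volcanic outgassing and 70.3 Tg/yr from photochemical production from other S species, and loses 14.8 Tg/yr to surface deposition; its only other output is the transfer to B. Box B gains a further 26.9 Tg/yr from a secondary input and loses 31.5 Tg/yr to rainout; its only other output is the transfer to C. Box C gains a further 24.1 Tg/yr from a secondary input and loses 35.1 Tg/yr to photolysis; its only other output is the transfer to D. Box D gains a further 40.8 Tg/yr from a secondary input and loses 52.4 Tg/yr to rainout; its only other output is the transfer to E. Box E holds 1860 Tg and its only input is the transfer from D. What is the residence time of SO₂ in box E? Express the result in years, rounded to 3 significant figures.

33.7 yr

Box A: F(A→B) = (26.9 + 70.3) − 14.8 = 82.400 Tg/yr.
Box B: F(B→C) = (82.400 + 26.9) − 31.5 = 77.800 Tg/yr.
Box C: F(C→D) = (77.800 + 24.1) − 35.1 = 66.800 Tg/yr.
Box D: F(D→E) = (66.800 + 40.8) − 52.4 = 55.200 Tg/yr.
Box E throughput = its input = 55.200 Tg/yr; τ = 1860 / 55.200 = 33.70 yr.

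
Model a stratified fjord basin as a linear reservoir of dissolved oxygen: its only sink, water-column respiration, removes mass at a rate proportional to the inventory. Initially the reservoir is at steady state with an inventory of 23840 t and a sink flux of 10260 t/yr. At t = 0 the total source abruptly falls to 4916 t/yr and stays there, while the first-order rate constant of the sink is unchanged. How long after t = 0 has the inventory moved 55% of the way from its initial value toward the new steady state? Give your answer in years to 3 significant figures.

1.86 yr

τ = M₀/F₀ = 23840/10260 = 2.324 yr.
The remaining gap fraction is e^(−t/τ); 55% covered ⇒ e^(−t/τ) = 0.450.
t = −τ ln(0.450) = 2.324 × 0.7985 = 1.855 yr.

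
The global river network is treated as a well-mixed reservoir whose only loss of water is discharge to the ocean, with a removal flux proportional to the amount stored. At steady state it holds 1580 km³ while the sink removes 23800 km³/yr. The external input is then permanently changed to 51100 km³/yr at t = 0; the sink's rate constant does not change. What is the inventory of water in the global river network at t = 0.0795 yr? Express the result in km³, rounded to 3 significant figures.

2850 km³

τ = M₀/F₀ = 1580/23800 = 0.06639 yr; rate constant k = 1/τ.
New steady state M_∞ = F₁/k = F₁·τ = 51100 × 0.06639 = 3392.4 km³.
M(t) = M_∞ + (M₀ − M_∞)·e^(−t/τ); t/τ = 0.0795/0.06639 = 1.198, so e^(−t/τ) = 0.3019.
M(t) = 3392.4 − 1812 × 0.3019 = 2845.1 km³.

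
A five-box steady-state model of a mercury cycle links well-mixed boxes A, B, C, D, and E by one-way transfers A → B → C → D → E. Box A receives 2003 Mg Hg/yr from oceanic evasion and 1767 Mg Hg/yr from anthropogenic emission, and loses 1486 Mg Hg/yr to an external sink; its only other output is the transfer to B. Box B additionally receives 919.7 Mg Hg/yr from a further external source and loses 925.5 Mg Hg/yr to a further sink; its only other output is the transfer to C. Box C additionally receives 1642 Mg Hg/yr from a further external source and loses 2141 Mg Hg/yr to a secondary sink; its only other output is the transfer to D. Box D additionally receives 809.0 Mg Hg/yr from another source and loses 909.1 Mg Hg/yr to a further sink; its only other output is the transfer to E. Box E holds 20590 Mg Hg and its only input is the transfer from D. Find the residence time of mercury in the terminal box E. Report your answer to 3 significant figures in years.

12.3 yr

Box A: F(A→B) = (2003 + 1767) − 1486 = 2284.0 Mg Hg/yr.
Box B: F(B→C) = (2284.0 + 919.7) − 925.5 = 2278.2 Mg Hg/yr.
Box C: F(C→D) = (2278.2 + 1642) − 2141 = 1779.2 Mg Hg/yr.
Box D: F(D→E) = (1779.2 + 809.0) − 909.1 = 1679.1 Mg Hg/yr.
Box E throughput = its input = 1679.1 Mg Hg/yr; τ = 20590 / 1679.1 = 12.26 yr.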